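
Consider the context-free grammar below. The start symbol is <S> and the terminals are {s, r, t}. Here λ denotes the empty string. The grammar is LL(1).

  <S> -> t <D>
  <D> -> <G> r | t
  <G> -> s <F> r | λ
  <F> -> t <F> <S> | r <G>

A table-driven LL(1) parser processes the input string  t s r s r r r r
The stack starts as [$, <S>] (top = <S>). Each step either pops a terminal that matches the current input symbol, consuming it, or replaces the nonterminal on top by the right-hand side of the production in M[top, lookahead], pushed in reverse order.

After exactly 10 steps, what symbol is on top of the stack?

r

      Stack          Input              Action
   1  $ <S>          t s r s r r r r $  expand <S> -> t <D>
   2  $ <D> t        t s r s r r r r $  match t
   3  $ <D>          s r s r r r r $    expand <D> -> <G> r
   4  $ r <G>        s r s r r r r $    expand <G> -> s <F> r
   5  $ r r <F> s    s r s r r r r $    match s
   6  $ r r <F>      r s r r r r $      expand <F> -> r <G>
   7  $ r r <G> r    r s r r r r $      match r
   8  $ r r <G>      s r r r r $        expand <G> -> s <F> r
   9  $ r r r <F> s  s r r r r $        match s
  10  $ r r r <F>    r r r r $          expand <F> -> r <G>
Stack after step 10: $ r r r <G> r (top = r).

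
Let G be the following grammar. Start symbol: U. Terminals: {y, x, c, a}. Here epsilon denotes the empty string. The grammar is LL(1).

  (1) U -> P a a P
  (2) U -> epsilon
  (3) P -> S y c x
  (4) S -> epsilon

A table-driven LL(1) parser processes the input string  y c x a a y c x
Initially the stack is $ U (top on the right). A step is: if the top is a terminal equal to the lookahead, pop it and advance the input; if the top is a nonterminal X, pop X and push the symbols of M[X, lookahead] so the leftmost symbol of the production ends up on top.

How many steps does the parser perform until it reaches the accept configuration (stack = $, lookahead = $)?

      Stack            Input              Action
   1  $ U              y c x a a y c x $  expand U -> P a a P
   2  $ P a a P        y c x a a y c x $  expand P -> S y c x
   3  $ P a a x c y S  y c x a a y c x $  expand S -> epsilon
   4  $ P a a x c y    y c x a a y c x $  match y
   5  $ P a a x c      c x a a y c x $    match c
   6  $ P a a x        x a a y c x $      match x
   7  $ P a a          a a y c x $        match a
   8  $ P a            a y c x $          match a
   9  $ P              y c x $            expand P -> S y c x
  10  $ x c y S        y c x $            expand S -> epsilon
  11  $ x c y          y c x $            match y
  12  $ x c            c x $              match c
  13  $ x              x $                match x
Accept reached after 13 steps.

13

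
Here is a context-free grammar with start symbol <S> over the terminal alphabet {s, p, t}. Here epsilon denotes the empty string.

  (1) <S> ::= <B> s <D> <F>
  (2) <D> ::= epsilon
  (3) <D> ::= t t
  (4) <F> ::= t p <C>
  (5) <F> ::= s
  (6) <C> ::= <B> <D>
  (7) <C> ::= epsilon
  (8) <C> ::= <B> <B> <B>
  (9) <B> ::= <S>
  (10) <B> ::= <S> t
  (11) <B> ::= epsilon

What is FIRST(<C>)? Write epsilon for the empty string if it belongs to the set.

FIRST(<D>) = {epsilon, t}
FIRST(<F>) = {s, t}
FIRST(<S>) = {s}  (via <B> s <D> <F>)
FIRST(<B>) = {epsilon, s}  (via <S>, <S> t)
FIRST(<C>) = {epsilon, s, t}  (via <B> <D>, <B> <B> <B>)

{epsilon, s, t}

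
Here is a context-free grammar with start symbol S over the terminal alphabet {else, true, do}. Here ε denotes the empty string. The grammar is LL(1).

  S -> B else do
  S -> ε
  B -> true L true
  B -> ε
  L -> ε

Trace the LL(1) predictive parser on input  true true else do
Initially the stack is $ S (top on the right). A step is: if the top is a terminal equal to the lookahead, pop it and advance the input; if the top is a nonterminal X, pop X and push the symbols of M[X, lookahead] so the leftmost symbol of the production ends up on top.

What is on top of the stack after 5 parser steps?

else

     Stack                  Input                Action
  1  $ S                    true true else do $  expand S -> B else do
  2  $ do else B            true true else do $  expand B -> true L true
  3  $ do else true L true  true true else do $  match true
  4  $ do else true L       true else do $       expand L -> ε
  5  $ do else true         true else do $       match true
Stack after step 5: $ do else (top = else).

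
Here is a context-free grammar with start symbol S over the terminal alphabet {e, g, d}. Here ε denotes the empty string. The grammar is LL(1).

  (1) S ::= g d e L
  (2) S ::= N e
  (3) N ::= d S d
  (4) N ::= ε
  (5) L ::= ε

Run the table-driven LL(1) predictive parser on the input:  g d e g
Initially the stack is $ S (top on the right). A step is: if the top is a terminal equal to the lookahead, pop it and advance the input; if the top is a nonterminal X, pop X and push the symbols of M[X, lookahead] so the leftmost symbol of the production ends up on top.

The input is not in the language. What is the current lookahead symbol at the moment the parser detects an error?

g

step 1: stack=$ S  input=g d e g $  — expand S ::= g d e L
step 2: stack=$ L e d g  input=g d e g $  — match g
step 3: stack=$ L e d  input=d e g $  — match d
step 4: stack=$ L e  input=e g $  — match e
step 5: stack=$ L  input=g $  — error: M[L, g] is empty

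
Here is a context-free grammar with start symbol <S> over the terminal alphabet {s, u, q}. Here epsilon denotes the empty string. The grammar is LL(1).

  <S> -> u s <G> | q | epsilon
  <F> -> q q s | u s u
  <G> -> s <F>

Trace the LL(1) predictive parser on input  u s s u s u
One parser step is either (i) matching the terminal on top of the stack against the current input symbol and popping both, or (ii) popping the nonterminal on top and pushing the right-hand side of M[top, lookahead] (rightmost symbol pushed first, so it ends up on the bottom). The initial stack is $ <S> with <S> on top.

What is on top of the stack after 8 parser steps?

u

     Stack      Input          Action
  1  $ <S>      u s s u s u $  expand <S> -> u s <G>
  2  $ <G> s u  u s s u s u $  match u
  3  $ <G> s    s s u s u $    match s
  4  $ <G>      s u s u $      expand <G> -> s <F>
  5  $ <F> s    s u s u $      match s
  6  $ <F>      u s u $        expand <F> -> u s u
  7  $ u s u    u s u $        match u
  8  $ u s      s u $          match s
Stack after step 8: $ u (top = u).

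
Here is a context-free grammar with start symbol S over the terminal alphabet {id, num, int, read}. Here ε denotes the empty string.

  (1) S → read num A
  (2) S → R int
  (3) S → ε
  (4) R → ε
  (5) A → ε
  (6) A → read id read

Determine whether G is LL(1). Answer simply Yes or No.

FIRST(S) = {ε, int, read}
FIRST(R) = {ε}
FIRST(A) = {ε, read}
FOLLOW(S) = {$}
FOLLOW(R) = {int}
FOLLOW(A) = {$}
Each cell of M receives at most one production.

Yes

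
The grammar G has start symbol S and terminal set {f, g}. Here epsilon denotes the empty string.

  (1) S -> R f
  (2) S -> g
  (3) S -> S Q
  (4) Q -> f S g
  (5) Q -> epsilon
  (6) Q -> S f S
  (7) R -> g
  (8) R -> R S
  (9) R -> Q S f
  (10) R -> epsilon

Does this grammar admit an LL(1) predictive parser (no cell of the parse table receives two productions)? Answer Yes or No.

FIRST(S) = {f, g}
FIRST(Q) = {epsilon, f, g}
FIRST(R) = {epsilon, f, g}
FOLLOW(S) = {$, f, g}
FOLLOW(Q) = {$, f, g}
FOLLOW(R) = {f, g}
Cell M[Q, f] receives both Q -> f S g and Q -> epsilon and Q -> S f S — the grammar is not LL(1).

No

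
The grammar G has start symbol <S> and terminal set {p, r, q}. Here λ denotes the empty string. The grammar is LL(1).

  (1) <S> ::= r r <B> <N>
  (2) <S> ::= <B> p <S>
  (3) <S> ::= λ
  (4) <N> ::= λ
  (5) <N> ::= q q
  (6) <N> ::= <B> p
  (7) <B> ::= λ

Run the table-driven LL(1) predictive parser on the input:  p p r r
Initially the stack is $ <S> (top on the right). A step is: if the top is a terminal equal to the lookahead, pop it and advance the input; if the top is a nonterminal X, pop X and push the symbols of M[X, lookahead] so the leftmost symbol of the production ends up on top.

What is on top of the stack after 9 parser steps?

     Stack          Input      Action
  1  $ <S>          p p r r $  expand <S> ::= <B> p <S>
  2  $ <S> p <B>    p p r r $  expand <B> ::= λ
  3  $ <S> p        p p r r $  match p
  4  $ <S>          p r r $    expand <S> ::= <B> p <S>
  5  $ <S> p <B>    p r r $    expand <B> ::= λ
  6  $ <S> p        p r r $    match p
  7  $ <S>          r r $      expand <S> ::= r r <B> <N>
  8  $ <N> <B> r r  r r $      match r
  9  $ <N> <B> r    r $        match r
Stack after step 9: $ <N> <B> (top = <B>).

<B>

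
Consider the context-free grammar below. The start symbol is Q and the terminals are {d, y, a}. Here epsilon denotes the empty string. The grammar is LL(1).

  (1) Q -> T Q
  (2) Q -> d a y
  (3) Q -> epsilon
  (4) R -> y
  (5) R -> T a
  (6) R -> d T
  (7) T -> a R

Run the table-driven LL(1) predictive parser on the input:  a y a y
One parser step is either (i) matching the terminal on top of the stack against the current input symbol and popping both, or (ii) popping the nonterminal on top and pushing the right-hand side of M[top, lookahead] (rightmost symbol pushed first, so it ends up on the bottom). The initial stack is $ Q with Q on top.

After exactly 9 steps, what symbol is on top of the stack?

y

     Stack    Input      Action
  1  $ Q      a y a y $  expand Q -> T Q
  2  $ Q T    a y a y $  expand T -> a R
  3  $ Q R a  a y a y $  match a
  4  $ Q R    y a y $    expand R -> y
  5  $ Q y    y a y $    match y
  6  $ Q      a y $      expand Q -> T Q
  7  $ Q T    a y $      expand T -> a R
  8  $ Q R a  a y $      match a
  9  $ Q R    y $        expand R -> y
Stack after step 9: $ Q y (top = y).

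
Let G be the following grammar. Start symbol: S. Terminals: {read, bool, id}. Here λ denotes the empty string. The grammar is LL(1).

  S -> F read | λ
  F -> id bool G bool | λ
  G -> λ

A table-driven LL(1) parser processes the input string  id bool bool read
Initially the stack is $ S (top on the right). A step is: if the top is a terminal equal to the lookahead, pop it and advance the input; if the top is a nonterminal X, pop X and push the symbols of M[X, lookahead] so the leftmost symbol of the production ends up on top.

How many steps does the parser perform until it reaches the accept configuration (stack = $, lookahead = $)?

step 1: stack=$ S  input=id bool bool read $  — expand S -> F read
step 2: stack=$ read F  input=id bool bool read $  — expand F -> id bool G bool
step 3: stack=$ read bool G bool id  input=id bool bool read $  — match id
step 4: stack=$ read bool G bool  input=bool bool read $  — match bool
step 5: stack=$ read bool G  input=bool read $  — expand G -> λ
step 6: stack=$ read bool  input=bool read $  — match bool
step 7: stack=$ read  input=read $  — match read
Accept reached after 7 steps.

7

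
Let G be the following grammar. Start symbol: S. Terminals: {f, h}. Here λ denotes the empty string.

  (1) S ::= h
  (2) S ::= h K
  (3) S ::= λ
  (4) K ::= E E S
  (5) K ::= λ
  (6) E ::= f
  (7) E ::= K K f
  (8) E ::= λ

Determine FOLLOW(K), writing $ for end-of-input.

{$, f, h}

FIRST(S): from S::=h we get {h}; from S::=h K we get {h}; from S::=λ we get {λ}. So FIRST(S) = {λ, h}.
FIRST(K): from K::=E E S we get {λ, f, h}; from K::=λ we get {λ}. So FIRST(K) = {λ, f, h}.
FIRST(E): from E::=f we get {f}; from E::=K K f we get {f, h}; from E::=λ we get {λ}. So FIRST(E) = {λ, f, h}.
FOLLOW(S) includes $ since S is the start symbol.
FOLLOW(S): in K::=E E S, the suffix after S is empty, so FOLLOW(S) ⊇ FOLLOW(K) = {$, f, h}. Thus FOLLOW(S) = {$, f, h}.
FOLLOW(K): in S::=h K, the suffix after K is empty, so FOLLOW(K) ⊇ FOLLOW(S) = {$, f, h}; in E::=K K f (occurrence 1), K is followed by K f with FIRST {f, h}; in E::=K K f (occurrence 2), K is followed by f with FIRST {f}. Thus FOLLOW(K) = {$, f, h}.
FOLLOW(E): in K::=E E S (occurrence 1), E is followed by E S with FIRST {λ, f, h}; in K::=E E S (occurrence 1), the suffix after E is nullable, so FOLLOW(E) ⊇ FOLLOW(K) = {$, f, h}; in K::=E E S (occurrence 2), E is followed by S with FIRST {λ, h}; in K::=E E S (occurrence 2), the suffix after E is nullable, so FOLLOW(E) ⊇ FOLLOW(K) = {$, f, h}. Thus FOLLOW(E) = {$, f, h}.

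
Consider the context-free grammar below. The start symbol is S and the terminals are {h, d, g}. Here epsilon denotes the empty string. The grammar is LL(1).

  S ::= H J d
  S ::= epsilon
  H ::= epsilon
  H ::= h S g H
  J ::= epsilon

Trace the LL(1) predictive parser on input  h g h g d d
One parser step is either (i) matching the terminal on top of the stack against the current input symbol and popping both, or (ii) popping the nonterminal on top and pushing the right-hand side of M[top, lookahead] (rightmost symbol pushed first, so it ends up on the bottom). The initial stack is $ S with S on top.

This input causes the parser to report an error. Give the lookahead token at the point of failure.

step 1: stack=$ S  input=h g h g d d $  — expand S ::= H J d
step 2: stack=$ d J H  input=h g h g d d $  — expand H ::= h S g H
step 3: stack=$ d J H g S h  input=h g h g d d $  — match h
step 4: stack=$ d J H g S  input=g h g d d $  — expand S ::= epsilon
step 5: stack=$ d J H g  input=g h g d d $  — match g
step 6: stack=$ d J H  input=h g d d $  — expand H ::= h S g H
step 7: stack=$ d J H g S h  input=h g d d $  — match h
step 8: stack=$ d J H g S  input=g d d $  — expand S ::= epsilon
step 9: stack=$ d J H g  input=g d d $  — match g
step 10: stack=$ d J H  input=d d $  — expand H ::= epsilon
step 11: stack=$ d J  input=d d $  — expand J ::= epsilon
step 12: stack=$ d  input=d d $  — match d
step 13: stack=$  input=d $  — error: stack empty but input remains

d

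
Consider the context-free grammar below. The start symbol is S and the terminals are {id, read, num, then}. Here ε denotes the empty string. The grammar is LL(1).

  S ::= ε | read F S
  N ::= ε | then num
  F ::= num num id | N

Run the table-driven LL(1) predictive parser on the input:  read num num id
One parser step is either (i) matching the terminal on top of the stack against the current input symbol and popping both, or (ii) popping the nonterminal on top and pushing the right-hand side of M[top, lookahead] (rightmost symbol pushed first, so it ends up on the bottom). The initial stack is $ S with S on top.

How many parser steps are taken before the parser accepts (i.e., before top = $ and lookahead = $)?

7

step 1: stack=$ S  input=read num num id $  — expand S ::= read F S
step 2: stack=$ S F read  input=read num num id $  — match read
step 3: stack=$ S F  input=num num id $  — expand F ::= num num id
step 4: stack=$ S id num num  input=num num id $  — match num
step 5: stack=$ S id num  input=num id $  — match num
step 6: stack=$ S id  input=id $  — match id
step 7: stack=$ S  input=$  — expand S ::= ε
Accept reached after 7 steps.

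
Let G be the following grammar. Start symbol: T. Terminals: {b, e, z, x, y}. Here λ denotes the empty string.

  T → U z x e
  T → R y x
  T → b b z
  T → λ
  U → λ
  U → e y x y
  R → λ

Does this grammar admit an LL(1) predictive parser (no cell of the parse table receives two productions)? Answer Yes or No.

FIRST(T) = {λ, b, e, y, z}
FIRST(U) = {λ, e}
FIRST(R) = {λ}
FOLLOW(T) = {$}
FOLLOW(U) = {z}
FOLLOW(R) = {y}
Each cell of M receives at most one production.

Yes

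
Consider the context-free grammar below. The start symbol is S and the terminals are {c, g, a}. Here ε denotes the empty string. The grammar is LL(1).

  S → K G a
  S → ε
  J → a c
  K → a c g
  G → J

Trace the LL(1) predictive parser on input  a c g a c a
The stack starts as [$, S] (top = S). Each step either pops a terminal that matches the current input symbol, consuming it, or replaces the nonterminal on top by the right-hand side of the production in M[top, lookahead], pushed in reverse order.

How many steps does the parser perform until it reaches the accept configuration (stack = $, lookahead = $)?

10

      Stack        Input          Action
   1  $ S          a c g a c a $  expand S → K G a
   2  $ a G K      a c g a c a $  expand K → a c g
   3  $ a G g c a  a c g a c a $  match a
   4  $ a G g c    c g a c a $    match c
   5  $ a G g      g a c a $      match g
   6  $ a G        a c a $        expand G → J
   7  $ a J        a c a $        expand J → a c
   8  $ a c a      a c a $        match a
   9  $ a c        c a $          match c
  10  $ a          a $            match a
Accept reached after 10 steps.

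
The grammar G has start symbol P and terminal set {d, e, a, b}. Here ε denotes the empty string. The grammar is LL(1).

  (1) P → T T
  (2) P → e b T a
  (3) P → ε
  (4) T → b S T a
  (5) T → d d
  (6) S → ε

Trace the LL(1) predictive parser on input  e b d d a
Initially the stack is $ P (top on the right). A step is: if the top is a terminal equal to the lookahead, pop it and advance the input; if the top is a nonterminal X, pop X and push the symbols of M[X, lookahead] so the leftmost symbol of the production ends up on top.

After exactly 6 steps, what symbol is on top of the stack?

step 1: stack=$ P  input=e b d d a $  — expand P → e b T a
step 2: stack=$ a T b e  input=e b d d a $  — match e
step 3: stack=$ a T b  input=b d d a $  — match b
step 4: stack=$ a T  input=d d a $  — expand T → d d
step 5: stack=$ a d d  input=d d a $  — match d
step 6: stack=$ a d  input=d a $  — match d
Stack after step 6: $ a (top = a).

a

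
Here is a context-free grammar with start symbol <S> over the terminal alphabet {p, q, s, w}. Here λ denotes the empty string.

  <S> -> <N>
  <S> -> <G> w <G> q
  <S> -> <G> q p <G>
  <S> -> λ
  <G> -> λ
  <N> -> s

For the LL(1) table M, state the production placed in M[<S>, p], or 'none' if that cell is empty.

none

FIRST(<G>): from <G>->λ we get {λ}. So FIRST(<G>) = {λ}.
FIRST(<N>): from <N>->s we get {s}. So FIRST(<N>) = {s}.
FIRST(<S>): from <S>-><N> we get {s}; from <S>-><G> w <G> q we get {w}; from <S>-><G> q p <G> we get {q}; from <S>->λ we get {λ}. So FIRST(<S>) = {λ, q, s, w}.
FOLLOW(<S>) includes $ since <S> is the start symbol.
FOLLOW(<S>): <S> appears on no right-hand side. Thus FOLLOW(<S>) = {$}.
For <S> -> <N>: FIRST(<N>) = {s}, so it goes in M[<S>, t] for t ∈ {s}.
For <S> -> <G> w <G> q: FIRST(<G> w <G> q) = {w}, so it goes in M[<S>, t] for t ∈ {w}.
For <S> -> <G> q p <G>: FIRST(<G> q p <G>) = {q}, so it goes in M[<S>, t] for t ∈ {q}.
For <S> -> λ: FIRST(λ) = {λ}, so it goes in M[<S>, t] for t ∈ {}; since λ ∈ FIRST, also for every t ∈ FOLLOW(<S>) = {$}.
None of these place a production in M[<S>, p].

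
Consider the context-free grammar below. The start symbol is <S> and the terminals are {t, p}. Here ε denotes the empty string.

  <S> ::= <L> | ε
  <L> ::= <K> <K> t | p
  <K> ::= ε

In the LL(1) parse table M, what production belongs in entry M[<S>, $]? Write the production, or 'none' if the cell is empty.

FIRST(<K>) = {ε}
FIRST(<L>) = {p, t}  (via <K> <K> t)
FIRST(<S>) = {ε, p, t}  (via <L>)
FOLLOW(<S>) includes $ since <S> is the start symbol.
FOLLOW(<S>): <S> appears on no right-hand side. Thus FOLLOW(<S>) = {$}.
For <S> ::= <L>: FIRST(<L>) = {p, t}, so it goes in M[<S>, t] for t ∈ {p, t}.
For <S> ::= ε: FIRST(ε) = {ε}, so it goes in M[<S>, t] for t ∈ {}; since ε ∈ FIRST, also for every t ∈ FOLLOW(<S>) = {$}.

<S> ::= ε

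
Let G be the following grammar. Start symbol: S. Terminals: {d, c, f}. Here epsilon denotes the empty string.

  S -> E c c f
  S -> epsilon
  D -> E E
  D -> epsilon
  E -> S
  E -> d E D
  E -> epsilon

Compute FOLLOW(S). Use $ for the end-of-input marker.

{$, c, d}

FIRST(S) = {epsilon, c, d}  (via E c c f)
FIRST(E) = {epsilon, c, d}  (via S)
FIRST(D) = {epsilon, c, d}  (via E E)
FOLLOW(S) includes $ since S is the start symbol.
FOLLOW(S): in E->S, the suffix after S is empty, so FOLLOW(S) ⊇ FOLLOW(E) = {c, d}. Thus FOLLOW(S) = {$, c, d}.
FOLLOW(D): in E->d E D, the suffix after D is empty, so FOLLOW(D) ⊇ FOLLOW(E) = {c, d}. Thus FOLLOW(D) = {c, d}.
FOLLOW(E): in S->E c c f, E is followed by c c f with FIRST {c}; in D->E E (occurrence 1), E is followed by E with FIRST {epsilon, c, d}; in D->E E (occurrence 1), the suffix after E is nullable, so FOLLOW(E) ⊇ FOLLOW(D) = {c, d}; in D->E E (occurrence 2), the suffix after E is empty, so FOLLOW(E) ⊇ FOLLOW(D) = {c, d}; in E->d E D, E is followed by D with FIRST {epsilon, c, d}; in E->d E D, the suffix after E is nullable (adds nothing new). Thus FOLLOW(E) = {c, d}.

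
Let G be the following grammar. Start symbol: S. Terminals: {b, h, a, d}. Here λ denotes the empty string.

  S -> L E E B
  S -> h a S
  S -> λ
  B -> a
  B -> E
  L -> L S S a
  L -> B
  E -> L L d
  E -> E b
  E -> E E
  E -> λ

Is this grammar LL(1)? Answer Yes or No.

No

FIRST(S) = {λ, a, b, d, h}
FIRST(B) = {λ, a, b, d, h}
FIRST(L) = {λ, a, b, d, h}
FIRST(E) = {λ, a, b, d, h}
FOLLOW(S) = {$, a, b, d, h}
FOLLOW(B) = {$, a, b, d, h}
FOLLOW(L) = {$, a, b, d, h}
FOLLOW(E) = {$, a, b, d, h}
Cell M[B, a] receives both B -> a and B -> E — the grammar is not LL(1).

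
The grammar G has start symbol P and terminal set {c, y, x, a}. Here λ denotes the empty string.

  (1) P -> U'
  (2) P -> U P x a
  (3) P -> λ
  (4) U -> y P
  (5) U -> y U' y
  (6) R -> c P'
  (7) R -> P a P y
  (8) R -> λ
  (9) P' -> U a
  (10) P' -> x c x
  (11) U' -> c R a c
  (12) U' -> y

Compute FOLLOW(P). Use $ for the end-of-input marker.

FIRST(U) = {y}
FIRST(U') = {c, y}
FIRST(P) = {λ, c, y}  (via U', U P x a)
FIRST(P') = {x, y}  (via U a)
FIRST(R) = {λ, a, c, y}  (via P a P y)
FOLLOW(P) includes $ since P is the start symbol.
FOLLOW(U): in P->U P x a, U is followed by P x a with FIRST {c, x, y}; in P'->U a, U is followed by a with FIRST {a}. Thus FOLLOW(U) = {a, c, x, y}.
FOLLOW(P): in P->U P x a, P is followed by x a with FIRST {x}; in U->y P, the suffix after P is empty, so FOLLOW(P) ⊇ FOLLOW(U) = {a, c, x, y}; in R->P a P y (occurrence 1), P is followed by a P y with FIRST {a}; in R->P a P y (occurrence 2), P is followed by y with FIRST {y}. Thus FOLLOW(P) = {$, a, c, x, y}.
FOLLOW(R): in U'->c R a c, R is followed by a c with FIRST {a}. Thus FOLLOW(R) = {a}.
FOLLOW(P'): in R->c P', the suffix after P' is empty, so FOLLOW(P') ⊇ FOLLOW(R) = {a}. Thus FOLLOW(P') = {a}.
FOLLOW(U'): in P->U', the suffix after U' is empty, so FOLLOW(U') ⊇ FOLLOW(P) = {$, a, c, x, y}; in U->y U' y, U' is followed by y with FIRST {y}. Thus FOLLOW(U') = {$, a, c, x, y}.

{$, a, c, x, y}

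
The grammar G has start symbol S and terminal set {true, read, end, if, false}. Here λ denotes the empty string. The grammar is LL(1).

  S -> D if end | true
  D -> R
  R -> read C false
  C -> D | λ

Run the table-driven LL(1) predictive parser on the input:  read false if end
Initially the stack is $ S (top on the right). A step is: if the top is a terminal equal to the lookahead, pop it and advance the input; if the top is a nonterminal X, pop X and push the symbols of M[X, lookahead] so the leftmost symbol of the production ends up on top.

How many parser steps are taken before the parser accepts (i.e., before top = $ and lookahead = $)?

8

     Stack                  Input                Action
  1  $ S                    read false if end $  expand S -> D if end
  2  $ end if D             read false if end $  expand D -> R
  3  $ end if R             read false if end $  expand R -> read C false
  4  $ end if false C read  read false if end $  match read
  5  $ end if false C       false if end $       expand C -> λ
  6  $ end if false         false if end $       match false
  7  $ end if               if end $             match if
  8  $ end                  end $                match end
Accept reached after 8 steps.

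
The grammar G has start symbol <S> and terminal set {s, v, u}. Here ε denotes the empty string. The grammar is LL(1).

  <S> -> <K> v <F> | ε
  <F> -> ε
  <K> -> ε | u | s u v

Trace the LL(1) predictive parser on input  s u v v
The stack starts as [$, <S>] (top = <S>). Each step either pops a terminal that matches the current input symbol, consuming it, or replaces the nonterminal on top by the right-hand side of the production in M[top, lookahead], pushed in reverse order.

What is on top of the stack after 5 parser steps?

v

     Stack          Input      Action
  1  $ <S>          s u v v $  expand <S> -> <K> v <F>
  2  $ <F> v <K>    s u v v $  expand <K> -> s u v
  3  $ <F> v v u s  s u v v $  match s
  4  $ <F> v v u    u v v $    match u
  5  $ <F> v v      v v $      match v
Stack after step 5: $ <F> v (top = v).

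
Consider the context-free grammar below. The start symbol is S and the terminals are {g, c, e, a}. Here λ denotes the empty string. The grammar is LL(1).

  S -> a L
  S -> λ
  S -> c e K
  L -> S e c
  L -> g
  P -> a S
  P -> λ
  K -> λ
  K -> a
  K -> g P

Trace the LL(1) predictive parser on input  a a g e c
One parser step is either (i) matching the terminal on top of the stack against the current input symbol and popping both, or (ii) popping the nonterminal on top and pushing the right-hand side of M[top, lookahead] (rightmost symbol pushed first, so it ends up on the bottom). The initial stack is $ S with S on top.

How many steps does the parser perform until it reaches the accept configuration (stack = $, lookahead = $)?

step 1: stack=$ S  input=a a g e c $  — expand S -> a L
step 2: stack=$ L a  input=a a g e c $  — match a
step 3: stack=$ L  input=a g e c $  — expand L -> S e c
step 4: stack=$ c e S  input=a g e c $  — expand S -> a L
step 5: stack=$ c e L a  input=a g e c $  — match a
step 6: stack=$ c e L  input=g e c $  — expand L -> g
step 7: stack=$ c e g  input=g e c $  — match g
step 8: stack=$ c e  input=e c $  — match e
step 9: stack=$ c  input=c $  — match c
Accept reached after 9 steps.

9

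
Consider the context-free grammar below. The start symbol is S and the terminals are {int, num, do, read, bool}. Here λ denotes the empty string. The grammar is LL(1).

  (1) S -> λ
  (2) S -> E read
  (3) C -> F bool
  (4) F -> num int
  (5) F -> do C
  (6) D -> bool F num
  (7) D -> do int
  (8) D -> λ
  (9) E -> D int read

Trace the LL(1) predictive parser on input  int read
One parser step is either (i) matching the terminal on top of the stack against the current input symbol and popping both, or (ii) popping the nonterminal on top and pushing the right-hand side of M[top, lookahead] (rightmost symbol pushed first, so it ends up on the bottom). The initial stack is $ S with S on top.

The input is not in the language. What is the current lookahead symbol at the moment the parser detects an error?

$

     Stack              Input       Action
  1  $ S                int read $  expand S -> E read
  2  $ read E           int read $  expand E -> D int read
  3  $ read read int D  int read $  expand D -> λ
  4  $ read read int    int read $  match int
  5  $ read read        read $      match read
  6  $ read             $           error: top is terminal read but lookahead is $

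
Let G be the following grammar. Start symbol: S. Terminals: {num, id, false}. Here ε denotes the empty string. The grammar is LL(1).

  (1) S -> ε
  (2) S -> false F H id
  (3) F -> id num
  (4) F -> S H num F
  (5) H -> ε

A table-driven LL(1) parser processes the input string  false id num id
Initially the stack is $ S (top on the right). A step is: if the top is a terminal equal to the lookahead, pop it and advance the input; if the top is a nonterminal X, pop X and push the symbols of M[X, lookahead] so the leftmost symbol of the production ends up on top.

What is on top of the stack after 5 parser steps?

H

     Stack           Input              Action
  1  $ S             false id num id $  expand S -> false F H id
  2  $ id H F false  false id num id $  match false
  3  $ id H F        id num id $        expand F -> id num
  4  $ id H num id   id num id $        match id
  5  $ id H num      num id $           match num
Stack after step 5: $ id H (top = H).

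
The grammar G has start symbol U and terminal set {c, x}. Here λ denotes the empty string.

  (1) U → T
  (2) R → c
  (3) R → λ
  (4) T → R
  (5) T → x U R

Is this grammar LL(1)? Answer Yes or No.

FIRST(U) = {λ, c, x}
FIRST(R) = {λ, c}
FIRST(T) = {λ, c, x}
FOLLOW(U) = {$, c}
FOLLOW(R) = {$, c}
FOLLOW(T) = {$, c}
Cell M[R, c] receives both R → c and R → λ — the grammar is not LL(1).

No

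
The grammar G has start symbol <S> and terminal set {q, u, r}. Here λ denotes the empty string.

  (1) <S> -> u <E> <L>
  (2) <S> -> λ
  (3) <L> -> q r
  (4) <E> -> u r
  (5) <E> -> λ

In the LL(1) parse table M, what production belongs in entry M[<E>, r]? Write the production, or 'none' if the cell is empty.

none

FIRST(<S>): from <S>->u <E> <L> we get {u}; from <S>->λ we get {λ}. So FIRST(<S>) = {λ, u}.
FIRST(<L>): from <L>->q r we get {q}. So FIRST(<L>) = {q}.
FIRST(<E>): from <E>->u r we get {u}; from <E>->λ we get {λ}. So FIRST(<E>) = {λ, u}.
FOLLOW(<S>) includes $ since <S> is the start symbol.
FOLLOW(<E>): in <S>->u <E> <L>, <E> is followed by <L> with FIRST {q}. Thus FOLLOW(<E>) = {q}.
For <E> -> u r: FIRST(u r) = {u}, so it goes in M[<E>, t] for t ∈ {u}.
For <E> -> λ: FIRST(λ) = {λ}, so it goes in M[<E>, t] for t ∈ {}; since λ ∈ FIRST, also for every t ∈ FOLLOW(<E>) = {q}.
None of these place a production in M[<E>, r].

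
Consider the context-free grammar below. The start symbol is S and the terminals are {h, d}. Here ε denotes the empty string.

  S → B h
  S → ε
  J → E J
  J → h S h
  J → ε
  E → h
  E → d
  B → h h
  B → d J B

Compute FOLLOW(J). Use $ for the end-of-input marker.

FIRST(E) = {d, h}
FIRST(B) = {d, h}
FIRST(S) = {ε, d, h}  (via B h)
FIRST(J) = {ε, d, h}  (via E J)
FOLLOW(S) includes $ since S is the start symbol.
FOLLOW(S): in J→h S h, S is followed by h with FIRST {h}. Thus FOLLOW(S) = {$, h}.
FOLLOW(J): in J→E J, the suffix after J is empty (adds nothing new); in B→d J B, J is followed by B with FIRST {d, h}. Thus FOLLOW(J) = {d, h}.
FOLLOW(E): in J→E J, E is followed by J with FIRST {ε, d, h}; in J→E J, the suffix after E is nullable, so FOLLOW(E) ⊇ FOLLOW(J) = {d, h}. Thus FOLLOW(E) = {d, h}.
FOLLOW(B): in S→B h, B is followed by h with FIRST {h}; in B→d J B, the suffix after B is empty (adds nothing new). Thus FOLLOW(B) = {h}.

{d, h}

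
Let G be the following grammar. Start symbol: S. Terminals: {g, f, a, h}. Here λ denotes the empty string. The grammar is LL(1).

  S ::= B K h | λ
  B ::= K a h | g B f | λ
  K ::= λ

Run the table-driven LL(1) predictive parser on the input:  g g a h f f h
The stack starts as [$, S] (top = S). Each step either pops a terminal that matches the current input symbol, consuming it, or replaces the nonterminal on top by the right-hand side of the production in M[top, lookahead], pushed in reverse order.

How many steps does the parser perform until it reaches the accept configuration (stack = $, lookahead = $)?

13

      Stack            Input            Action
   1  $ S              g g a h f f h $  expand S ::= B K h
   2  $ h K B          g g a h f f h $  expand B ::= g B f
   3  $ h K f B g      g g a h f f h $  match g
   4  $ h K f B        g a h f f h $    expand B ::= g B f
   5  $ h K f f B g    g a h f f h $    match g
   6  $ h K f f B      a h f f h $      expand B ::= K a h
   7  $ h K f f h a K  a h f f h $      expand K ::= λ
   8  $ h K f f h a    a h f f h $      match a
   9  $ h K f f h      h f f h $        match h
  10  $ h K f f        f f h $          match f
  11  $ h K f          f h $            match f
  12  $ h K            h $              expand K ::= λ
  13  $ h              h $              match h
Accept reached after 13 steps.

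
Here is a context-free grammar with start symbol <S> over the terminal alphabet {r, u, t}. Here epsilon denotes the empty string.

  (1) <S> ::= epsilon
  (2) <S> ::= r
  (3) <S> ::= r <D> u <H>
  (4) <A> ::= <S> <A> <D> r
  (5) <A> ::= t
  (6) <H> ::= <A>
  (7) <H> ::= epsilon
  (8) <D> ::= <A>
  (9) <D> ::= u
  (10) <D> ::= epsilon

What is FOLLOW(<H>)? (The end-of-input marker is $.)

FIRST(<S>) = {epsilon, r}
FIRST(<A>) = {r, t}  (via <S> <A> <D> r)
FIRST(<H>) = {epsilon, r, t}  (via <A>)
FIRST(<D>) = {epsilon, r, t, u}  (via <A>)
FOLLOW(<S>) includes $ since <S> is the start symbol.
FOLLOW(<S>): in <A>::=<S> <A> <D> r, <S> is followed by <A> <D> r with FIRST {r, t}. Thus FOLLOW(<S>) = {$, r, t}.
FOLLOW(<H>): in <S>::=r <D> u <H>, the suffix after <H> is empty, so FOLLOW(<H>) ⊇ FOLLOW(<S>) = {$, r, t}. Thus FOLLOW(<H>) = {$, r, t}.
FOLLOW(<D>): in <S>::=r <D> u <H>, <D> is followed by u <H> with FIRST {u}; in <A>::=<S> <A> <D> r, <D> is followed by r with FIRST {r}. Thus FOLLOW(<D>) = {r, u}.
FOLLOW(<A>): in <A>::=<S> <A> <D> r, <A> is followed by <D> r with FIRST {r, t, u}; in <H>::=<A>, the suffix after <A> is empty, so FOLLOW(<A>) ⊇ FOLLOW(<H>) = {$, r, t}; in <D>::=<A>, the suffix after <A> is empty, so FOLLOW(<A>) ⊇ FOLLOW(<D>) = {r, u}. Thus FOLLOW(<A>) = {$, r, t, u}.

{$, r, t}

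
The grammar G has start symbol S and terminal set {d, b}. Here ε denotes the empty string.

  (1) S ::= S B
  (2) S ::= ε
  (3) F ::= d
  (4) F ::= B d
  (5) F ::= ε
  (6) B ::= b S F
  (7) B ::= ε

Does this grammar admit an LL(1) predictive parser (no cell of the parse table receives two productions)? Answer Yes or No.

FIRST(S) = {ε, b}
FIRST(F) = {ε, b, d}
FIRST(B) = {ε, b}
FOLLOW(S) = {$, b, d}
FOLLOW(F) = {$, b, d}
FOLLOW(B) = {$, b, d}
Cell M[B, b] receives both B ::= b S F and B ::= ε — the grammar is not LL(1).

No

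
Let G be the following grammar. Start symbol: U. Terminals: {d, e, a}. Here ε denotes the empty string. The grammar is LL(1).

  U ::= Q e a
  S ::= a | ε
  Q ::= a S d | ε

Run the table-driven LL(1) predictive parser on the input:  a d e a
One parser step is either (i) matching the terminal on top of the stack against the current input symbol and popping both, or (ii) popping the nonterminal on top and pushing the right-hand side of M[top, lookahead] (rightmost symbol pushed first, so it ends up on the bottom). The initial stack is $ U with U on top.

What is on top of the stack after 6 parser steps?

a

step 1: stack=$ U  input=a d e a $  — expand U ::= Q e a
step 2: stack=$ a e Q  input=a d e a $  — expand Q ::= a S d
step 3: stack=$ a e d S a  input=a d e a $  — match a
step 4: stack=$ a e d S  input=d e a $  — expand S ::= ε
step 5: stack=$ a e d  input=d e a $  — match d
step 6: stack=$ a e  input=e a $  — match e
Stack after step 6: $ a (top = a).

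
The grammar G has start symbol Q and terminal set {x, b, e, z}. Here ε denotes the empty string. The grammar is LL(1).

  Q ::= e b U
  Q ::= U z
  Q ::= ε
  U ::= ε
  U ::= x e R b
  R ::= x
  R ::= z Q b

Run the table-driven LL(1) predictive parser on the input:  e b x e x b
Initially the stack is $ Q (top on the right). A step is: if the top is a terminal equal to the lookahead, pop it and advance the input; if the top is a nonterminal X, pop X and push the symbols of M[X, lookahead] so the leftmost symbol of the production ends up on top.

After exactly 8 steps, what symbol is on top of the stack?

     Stack      Input          Action
  1  $ Q        e b x e x b $  expand Q ::= e b U
  2  $ U b e    e b x e x b $  match e
  3  $ U b      b x e x b $    match b
  4  $ U        x e x b $      expand U ::= x e R b
  5  $ b R e x  x e x b $      match x
  6  $ b R e    e x b $        match e
  7  $ b R      x b $          expand R ::= x
  8  $ b x      x b $          match x
Stack after step 8: $ b (top = b).

b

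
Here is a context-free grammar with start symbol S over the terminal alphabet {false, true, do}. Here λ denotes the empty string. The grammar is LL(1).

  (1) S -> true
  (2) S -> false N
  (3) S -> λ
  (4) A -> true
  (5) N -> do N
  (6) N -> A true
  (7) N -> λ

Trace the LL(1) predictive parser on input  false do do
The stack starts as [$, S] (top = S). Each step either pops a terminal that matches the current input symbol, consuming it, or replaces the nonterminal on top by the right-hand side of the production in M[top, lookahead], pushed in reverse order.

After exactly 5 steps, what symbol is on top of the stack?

do

step 1: stack=$ S  input=false do do $  — expand S -> false N
step 2: stack=$ N false  input=false do do $  — match false
step 3: stack=$ N  input=do do $  — expand N -> do N
step 4: stack=$ N do  input=do do $  — match do
step 5: stack=$ N  input=do $  — expand N -> do N
Stack after step 5: $ N do (top = do).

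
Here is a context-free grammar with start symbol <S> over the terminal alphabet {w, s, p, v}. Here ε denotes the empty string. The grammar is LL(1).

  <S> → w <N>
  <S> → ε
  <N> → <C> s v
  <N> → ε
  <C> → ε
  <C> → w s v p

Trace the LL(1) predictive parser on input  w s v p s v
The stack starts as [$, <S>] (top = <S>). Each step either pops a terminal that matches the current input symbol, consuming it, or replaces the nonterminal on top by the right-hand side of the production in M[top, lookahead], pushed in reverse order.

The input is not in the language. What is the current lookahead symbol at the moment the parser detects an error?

p

     Stack      Input          Action
  1  $ <S>      w s v p s v $  expand <S> → w <N>
  2  $ <N> w    w s v p s v $  match w
  3  $ <N>      s v p s v $    expand <N> → <C> s v
  4  $ v s <C>  s v p s v $    expand <C> → ε
  5  $ v s      s v p s v $    match s
  6  $ v        v p s v $      match v
  7  $          p s v $        error: stack empty but input remains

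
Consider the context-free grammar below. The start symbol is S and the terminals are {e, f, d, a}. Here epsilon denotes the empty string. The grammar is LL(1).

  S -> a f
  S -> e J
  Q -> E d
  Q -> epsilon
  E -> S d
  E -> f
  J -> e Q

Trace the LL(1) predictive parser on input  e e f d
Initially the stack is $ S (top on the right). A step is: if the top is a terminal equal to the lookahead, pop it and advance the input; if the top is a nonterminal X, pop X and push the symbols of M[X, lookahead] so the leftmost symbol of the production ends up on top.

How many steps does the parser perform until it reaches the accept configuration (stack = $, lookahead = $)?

step 1: stack=$ S  input=e e f d $  — expand S -> e J
step 2: stack=$ J e  input=e e f d $  — match e
step 3: stack=$ J  input=e f d $  — expand J -> e Q
step 4: stack=$ Q e  input=e f d $  — match e
step 5: stack=$ Q  input=f d $  — expand Q -> E d
step 6: stack=$ d E  input=f d $  — expand E -> f
step 7: stack=$ d f  input=f d $  — match f
step 8: stack=$ d  input=d $  — match d
Accept reached after 8 steps.

8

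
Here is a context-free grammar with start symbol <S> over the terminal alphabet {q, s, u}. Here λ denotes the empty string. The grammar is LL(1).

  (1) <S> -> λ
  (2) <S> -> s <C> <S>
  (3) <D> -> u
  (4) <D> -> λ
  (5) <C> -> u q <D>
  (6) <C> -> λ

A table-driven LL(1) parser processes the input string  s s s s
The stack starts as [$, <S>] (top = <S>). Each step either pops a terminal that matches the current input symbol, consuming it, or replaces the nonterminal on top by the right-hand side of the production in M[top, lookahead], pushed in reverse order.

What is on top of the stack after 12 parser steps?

<S>

      Stack        Input      Action
   1  $ <S>        s s s s $  expand <S> -> s <C> <S>
   2  $ <S> <C> s  s s s s $  match s
   3  $ <S> <C>    s s s $    expand <C> -> λ
   4  $ <S>        s s s $    expand <S> -> s <C> <S>
   5  $ <S> <C> s  s s s $    match s
   6  $ <S> <C>    s s $      expand <C> -> λ
   7  $ <S>        s s $      expand <S> -> s <C> <S>
   8  $ <S> <C> s  s s $      match s
   9  $ <S> <C>    s $        expand <C> -> λ
  10  $ <S>        s $        expand <S> -> s <C> <S>
  11  $ <S> <C> s  s $        match s
  12  $ <S> <C>    $          expand <C> -> λ
Stack after step 12: $ <S> (top = <S>).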